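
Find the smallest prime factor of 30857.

59

30857 is odd.
Digit sum 23, not divisible by 3.
Ends in 7: not divisible by 5.
7: 30857 = 7·4408 + 1
11: 30857 = 11·2805 + 2
13: 30857 = 13·2373 + 8
17: 30857 = 17·1815 + 2
19: 30857 = 19·1624 + 1
23: 30857 = 23·1341 + 14
29: 30857 = 29·1064 + 1
31: 30857 = 31·995 + 12
37: 30857 = 37·833 + 36
41: 30857 = 41·752 + 25
43: 30857 = 43·717 + 26
47: 30857 = 47·656 + 25
53: 30857 = 53·582 + 11
59: 30857 = 59·523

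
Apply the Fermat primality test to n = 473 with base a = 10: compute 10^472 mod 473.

23

10^1 ≡ 10 (mod 473)
10^2 ≡ 10^2 = 100 ≡ 100 (mod 473)
10^4 ≡ 100^2 = 10000 ≡ 67 (mod 473)
10^8 ≡ 67^2 = 4489 ≡ 232 (mod 473)
10^16 ≡ 232^2 = 53824 ≡ 375 (mod 473)
10^32 ≡ 375^2 = 140625 ≡ 144 (mod 473)
10^64 ≡ 144^2 = 20736 ≡ 397 (mod 473)
10^128 ≡ 397^2 = 157609 ≡ 100 (mod 473)
10^256 ≡ 100^2 = 10000 ≡ 67 (mod 473)
472 = 256 + 128 + 64 + 16 + 8 in binary powers of 2.
So 10^472 ≡ 67 · 100 · 397 · 375 · 232 ≡ 23 (mod 473).
Since 23 ≠ 1, base 10 is a Fermat witness: 473 is composite.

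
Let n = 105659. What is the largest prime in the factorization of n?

105659 = 19 · 5561
5561 = 67 · 83
83 is prime.
So 105659 = 19 · 67 · 83; the largest prime factor is 83.

83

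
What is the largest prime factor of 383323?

383323 = 59 · 6497
6497 = 73 · 89
89 is prime.
So 383323 = 59 · 73 · 89; the largest prime factor is 89.

89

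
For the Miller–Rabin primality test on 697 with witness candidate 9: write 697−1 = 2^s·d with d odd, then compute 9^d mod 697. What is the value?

155

697 − 1 = 696 = 2^3 · 87, so d = 87.
9^1 ≡ 9 (mod 697)
9^2 ≡ 9^2 = 81 ≡ 81 (mod 697)
9^4 ≡ 81^2 = 6561 ≡ 288 (mod 697)
9^8 ≡ 288^2 = 82944 ≡ 1 (mod 697)
9^16 ≡ 1^2 = 1 ≡ 1 (mod 697)
9^32 ≡ 1^2 = 1 ≡ 1 (mod 697)
9^64 ≡ 1^2 = 1 ≡ 1 (mod 697)
87 = 64 + 16 + 4 + 2 + 1 in binary powers of 2.
So 9^87 ≡ 1 · 1 · 288 · 81 · 9 ≡ 155 (mod 697).
Squaring chain: 155 → 327 → 288; never reaches −1, so base 9 is a Miller–Rabin witness that 697 is composite.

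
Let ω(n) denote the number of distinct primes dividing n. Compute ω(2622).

2622 = 2 · 1311
1311 = 3 · 437
437 = 19 · 23
2622 = 2 · 3 · 19 · 23, which has 4 distinct prime factors.

4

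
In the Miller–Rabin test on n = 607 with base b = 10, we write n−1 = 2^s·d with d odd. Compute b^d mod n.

606

607 − 1 = 606 = 2^1 · 303, so d = 303.
10^1 ≡ 10 (mod 607)
10^2 ≡ 10^2 = 100 ≡ 100 (mod 607)
10^4 ≡ 100^2 = 10000 ≡ 288 (mod 607)
10^8 ≡ 288^2 = 82944 ≡ 392 (mod 607)
10^16 ≡ 392^2 = 153664 ≡ 93 (mod 607)
10^32 ≡ 93^2 = 8649 ≡ 151 (mod 607)
10^64 ≡ 151^2 = 22801 ≡ 342 (mod 607)
10^128 ≡ 342^2 = 116964 ≡ 420 (mod 607)
10^256 ≡ 420^2 = 176400 ≡ 370 (mod 607)
303 = 256 + 32 + 8 + 4 + 2 + 1 in binary powers of 2.
So 10^303 ≡ 370 · 151 · 392 · 288 · 100 · 10 ≡ 606 (mod 607).
Since 10^d ≡ 606 (mod 607), base 10 does not prove 607 composite.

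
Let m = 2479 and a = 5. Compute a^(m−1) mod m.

5^1 ≡ 5 (mod 2479)
5^2 ≡ 5^2 = 25 ≡ 25 (mod 2479)
5^4 ≡ 25^2 = 625 ≡ 625 (mod 2479)
5^8 ≡ 625^2 = 390625 ≡ 1422 (mod 2479)
5^16 ≡ 1422^2 = 2022084 ≡ 1699 (mod 2479)
5^32 ≡ 1699^2 = 2886601 ≡ 1045 (mod 2479)
5^64 ≡ 1045^2 = 1092025 ≡ 1265 (mod 2479)
5^128 ≡ 1265^2 = 1600225 ≡ 1270 (mod 2479)
5^256 ≡ 1270^2 = 1612900 ≡ 1550 (mod 2479)
5^512 ≡ 1550^2 = 2402500 ≡ 349 (mod 2479)
5^1024 ≡ 349^2 = 121801 ≡ 330 (mod 2479)
5^2048 ≡ 330^2 = 108900 ≡ 2303 (mod 2479)
2478 = 2048 + 256 + 128 + 32 + 8 + 4 + 2 in binary powers of 2.
So 5^2478 ≡ 2303 · 1550 · 1270 · 1045 · 1422 · 625 · 25 ≡ 545 (mod 2479).
Since 545 ≠ 1, base 5 is a Fermat witness: 2479 is composite.

545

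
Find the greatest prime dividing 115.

115 = 5 · 23
23 is prime.
So 115 = 5 · 23; the largest prime factor is 23.

23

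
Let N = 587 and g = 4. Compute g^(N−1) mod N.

1

4^1 ≡ 4 (mod 587)
4^2 ≡ 4^2 = 16 ≡ 16 (mod 587)
4^4 ≡ 16^2 = 256 ≡ 256 (mod 587)
4^8 ≡ 256^2 = 65536 ≡ 379 (mod 587)
4^16 ≡ 379^2 = 143641 ≡ 413 (mod 587)
4^32 ≡ 413^2 = 170569 ≡ 339 (mod 587)
4^64 ≡ 339^2 = 114921 ≡ 456 (mod 587)
4^128 ≡ 456^2 = 207936 ≡ 138 (mod 587)
4^256 ≡ 138^2 = 19044 ≡ 260 (mod 587)
4^512 ≡ 260^2 = 67600 ≡ 95 (mod 587)
586 = 512 + 64 + 8 + 2 in binary powers of 2.
So 4^586 ≡ 95 · 456 · 379 · 16 ≡ 1 (mod 587).
Since the result is 1, base 4 gives no evidence that 587 is composite.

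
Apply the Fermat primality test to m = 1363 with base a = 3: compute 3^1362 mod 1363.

760

3^1 ≡ 3 (mod 1363)
3^2 ≡ 3^2 = 9 ≡ 9 (mod 1363)
3^4 ≡ 9^2 = 81 ≡ 81 (mod 1363)
3^8 ≡ 81^2 = 6561 ≡ 1109 (mod 1363)
3^16 ≡ 1109^2 = 1229881 ≡ 455 (mod 1363)
3^32 ≡ 455^2 = 207025 ≡ 1212 (mod 1363)
3^64 ≡ 1212^2 = 1468944 ≡ 993 (mod 1363)
3^128 ≡ 993^2 = 986049 ≡ 600 (mod 1363)
3^256 ≡ 600^2 = 360000 ≡ 168 (mod 1363)
3^512 ≡ 168^2 = 28224 ≡ 964 (mod 1363)
3^1024 ≡ 964^2 = 929296 ≡ 1093 (mod 1363)
1362 = 1024 + 256 + 64 + 16 + 2 in binary powers of 2.
So 3^1362 ≡ 1093 · 168 · 993 · 455 · 9 ≡ 760 (mod 1363).
Since 760 ≠ 1, base 3 is a Fermat witness: 1363 is composite.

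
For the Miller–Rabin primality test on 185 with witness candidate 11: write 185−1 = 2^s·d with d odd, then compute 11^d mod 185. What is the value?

185 − 1 = 184 = 2^3 · 23, so d = 23.
11^1 ≡ 11 (mod 185)
11^2 ≡ 11^2 = 121 ≡ 121 (mod 185)
11^4 ≡ 121^2 = 14641 ≡ 26 (mod 185)
11^8 ≡ 26^2 = 676 ≡ 121 (mod 185)
11^16 ≡ 121^2 = 14641 ≡ 26 (mod 185)
23 = 16 + 4 + 2 + 1 in binary powers of 2.
So 11^23 ≡ 26 · 26 · 121 · 11 ≡ 101 (mod 185).
Squaring chain: 101 → 26 → 121; never reaches −1, so base 11 is a Miller–Rabin witness that 185 is composite.

101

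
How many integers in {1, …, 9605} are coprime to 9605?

Factor: 9605 = 5 · 17 · 113.
φ(9605) = (5−1) · (17−1) · (113−1) = 4 · 16 · 112 = 7168.

7168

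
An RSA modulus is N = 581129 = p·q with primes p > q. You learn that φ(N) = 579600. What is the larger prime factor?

829

φ(n) = (p−1)(q−1) = n − (p+q) + 1, so p + q = 581129 − 579600 + 1 = 1530.
p and q are the roots of t² − 1530t + 581129 = 0.
Discriminant: 1530² − 4·581129 = 2340900 − 2324516 = 16384; √16384 = 128.
q = (1530 − 128)/2 = 701, p = (1530 + 128)/2 = 829.
Check: 701 · 829 = 581129.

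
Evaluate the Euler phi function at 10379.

Factor: 10379 = 97 · 107.
φ(10379) = (97−1) · (107−1) = 96 · 106 = 10176.

10176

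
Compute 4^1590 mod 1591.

692

4^1 ≡ 4 (mod 1591)
4^2 ≡ 4^2 = 16 ≡ 16 (mod 1591)
4^4 ≡ 16^2 = 256 ≡ 256 (mod 1591)
4^8 ≡ 256^2 = 65536 ≡ 305 (mod 1591)
4^16 ≡ 305^2 = 93025 ≡ 747 (mod 1591)
4^32 ≡ 747^2 = 558009 ≡ 1159 (mod 1591)
4^64 ≡ 1159^2 = 1343281 ≡ 477 (mod 1591)
4^128 ≡ 477^2 = 227529 ≡ 16 (mod 1591)
4^256 ≡ 16^2 = 256 ≡ 256 (mod 1591)
4^512 ≡ 256^2 = 65536 ≡ 305 (mod 1591)
4^1024 ≡ 305^2 = 93025 ≡ 747 (mod 1591)
1590 = 1024 + 512 + 32 + 16 + 4 + 2 in binary powers of 2.
So 4^1590 ≡ 747 · 305 · 1159 · 747 · 256 · 16 ≡ 692 (mod 1591).
Since 692 ≠ 1, base 4 is a Fermat witness: 1591 is composite.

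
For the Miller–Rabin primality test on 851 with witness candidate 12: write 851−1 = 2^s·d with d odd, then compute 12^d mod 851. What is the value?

851 − 1 = 850 = 2^1 · 425, so d = 425.
12^1 ≡ 12 (mod 851)
12^2 ≡ 12^2 = 144 ≡ 144 (mod 851)
12^4 ≡ 144^2 = 20736 ≡ 312 (mod 851)
12^8 ≡ 312^2 = 97344 ≡ 330 (mod 851)
12^16 ≡ 330^2 = 108900 ≡ 823 (mod 851)
12^32 ≡ 823^2 = 677329 ≡ 784 (mod 851)
12^64 ≡ 784^2 = 614656 ≡ 234 (mod 851)
12^128 ≡ 234^2 = 54756 ≡ 292 (mod 851)
12^256 ≡ 292^2 = 85264 ≡ 164 (mod 851)
425 = 256 + 128 + 32 + 8 + 1 in binary powers of 2.
So 12^425 ≡ 164 · 292 · 784 · 330 · 12 ≡ 292 (mod 851).
Squaring chain: 292; never reaches −1, so base 12 is a Miller–Rabin witness that 851 is composite.

292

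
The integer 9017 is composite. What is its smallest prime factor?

9017 is odd.
Digit sum 17, not divisible by 3.
Ends in 7: not divisible by 5.
7: 9017 = 7·1288 + 1
11: 9017 = 11·819 + 8
13: 9017 = 13·693 + 8
17: 9017 = 17·530 + 7
19: 9017 = 19·474 + 11
23: 9017 = 23·392 + 1
29: 9017 = 29·310 + 27
31: 9017 = 31·290 + 27
37: 9017 = 37·243 + 26
41: 9017 = 41·219 + 38
43: 9017 = 43·209 + 30
47: 9017 = 47·191 + 40
53: 9017 = 53·170 + 7
59: 9017 = 59·152 + 49
61: 9017 = 61·147 + 50
67: 9017 = 67·134 + 39
71: 9017 = 71·127

71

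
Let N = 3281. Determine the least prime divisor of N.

3281 is odd.
Digit sum 14, not divisible by 3.
Ends in 1: not divisible by 5.
7: 3281 = 7·468 + 5
11: 3281 = 11·298 + 3
13: 3281 = 13·252 + 5
17: 3281 = 17·193

17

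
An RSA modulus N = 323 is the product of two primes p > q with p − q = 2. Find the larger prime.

Since p = q + 2, we have 323 = q(q + 2), so q² + 2q − 323 = 0.
Discriminant: 2² + 4·323 = 4 + 1292 = 1296; √1296 = 36.
q = (−2 + 36)/2 = 17, and p = q + 2 = 19.
Check: 17 · 19 = 323.

19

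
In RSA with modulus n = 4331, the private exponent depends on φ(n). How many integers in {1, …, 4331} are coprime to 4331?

Factor: 4331 = 61 · 71.
φ(4331) = (61−1) · (71−1) = 60 · 70 = 4200.

4200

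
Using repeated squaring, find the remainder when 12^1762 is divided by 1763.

12^1 ≡ 12 (mod 1763)
12^2 ≡ 12^2 = 144 ≡ 144 (mod 1763)
12^4 ≡ 144^2 = 20736 ≡ 1343 (mod 1763)
12^8 ≡ 1343^2 = 1803649 ≡ 100 (mod 1763)
12^16 ≡ 100^2 = 10000 ≡ 1185 (mod 1763)
12^32 ≡ 1185^2 = 1404225 ≡ 877 (mod 1763)
12^64 ≡ 877^2 = 769129 ≡ 461 (mod 1763)
12^128 ≡ 461^2 = 212521 ≡ 961 (mod 1763)
12^256 ≡ 961^2 = 923521 ≡ 1472 (mod 1763)
12^512 ≡ 1472^2 = 2166784 ≡ 57 (mod 1763)
12^1024 ≡ 57^2 = 3249 ≡ 1486 (mod 1763)
1762 = 1024 + 512 + 128 + 64 + 32 + 2 in binary powers of 2.
So 12^1762 ≡ 1486 · 57 · 961 · 461 · 877 · 144 ≡ 1743 (mod 1763).
Since 1743 ≠ 1, base 12 is a Fermat witness: 1763 is composite.

1743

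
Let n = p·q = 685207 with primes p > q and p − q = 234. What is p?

Since p = q + 234, we have 685207 = q(q + 234), so q² + 234q − 685207 = 0.
Discriminant: 234² + 4·685207 = 54756 + 2740828 = 2795584; √2795584 = 1672.
q = (−234 + 1672)/2 = 719, and p = q + 234 = 953.
Check: 719 · 953 = 685207.

953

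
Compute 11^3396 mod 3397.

699

11^1 ≡ 11 (mod 3397)
11^2 ≡ 11^2 = 121 ≡ 121 (mod 3397)
11^4 ≡ 121^2 = 14641 ≡ 1053 (mod 3397)
11^8 ≡ 1053^2 = 1108809 ≡ 1387 (mod 3397)
11^16 ≡ 1387^2 = 1923769 ≡ 1067 (mod 3397)
11^32 ≡ 1067^2 = 1138489 ≡ 494 (mod 3397)
11^64 ≡ 494^2 = 244036 ≡ 2849 (mod 3397)
11^128 ≡ 2849^2 = 8116801 ≡ 1368 (mod 3397)
11^256 ≡ 1368^2 = 1871424 ≡ 3074 (mod 3397)
11^512 ≡ 3074^2 = 9449476 ≡ 2419 (mod 3397)
11^1024 ≡ 2419^2 = 5851561 ≡ 1927 (mod 3397)
11^2048 ≡ 1927^2 = 3713329 ≡ 408 (mod 3397)
3396 = 2048 + 1024 + 256 + 64 + 4 in binary powers of 2.
So 11^3396 ≡ 408 · 1927 · 3074 · 2849 · 1053 ≡ 699 (mod 3397).
Since 699 ≠ 1, base 11 is a Fermat witness: 3397 is composite.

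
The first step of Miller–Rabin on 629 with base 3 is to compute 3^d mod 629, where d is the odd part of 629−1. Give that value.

437

629 − 1 = 628 = 2^2 · 157, so d = 157.
3^1 ≡ 3 (mod 629)
3^2 ≡ 3^2 = 9 ≡ 9 (mod 629)
3^4 ≡ 9^2 = 81 ≡ 81 (mod 629)
3^8 ≡ 81^2 = 6561 ≡ 271 (mod 629)
3^16 ≡ 271^2 = 73441 ≡ 477 (mod 629)
3^32 ≡ 477^2 = 227529 ≡ 460 (mod 629)
3^64 ≡ 460^2 = 211600 ≡ 256 (mod 629)
3^128 ≡ 256^2 = 65536 ≡ 120 (mod 629)
157 = 128 + 16 + 8 + 4 + 1 in binary powers of 2.
So 3^157 ≡ 120 · 477 · 271 · 81 · 3 ≡ 437 (mod 629).
Squaring chain: 437 → 382; never reaches −1, so base 3 is a Miller–Rabin witness that 629 is composite.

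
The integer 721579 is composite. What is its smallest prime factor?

23

721579 is odd.
Digit sum 31, not divisible by 3.
Ends in 9: not divisible by 5.
7: 721579 = 7·103082 + 5
11: 721579 = 11·65598 + 1
13: 721579 = 13·55506 + 1
17: 721579 = 17·42445 + 14
19: 721579 = 19·37977 + 16
23: 721579 = 23·31373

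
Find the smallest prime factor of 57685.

5

57685 is odd.
Digit sum 31, not divisible by 3.
Ends in 5: divisible by 5.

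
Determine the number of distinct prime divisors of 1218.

1218 = 2 · 609
609 = 3 · 203
203 = 7 · 29
1218 = 2 · 3 · 7 · 29, which has 4 distinct prime factors.

4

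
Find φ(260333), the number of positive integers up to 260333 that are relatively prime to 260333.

244720

Factor: 260333 = 29 · 47 · 191.
φ(260333) = (29−1) · (47−1) · (191−1) = 28 · 46 · 190 = 244720.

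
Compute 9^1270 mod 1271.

9^1 ≡ 9 (mod 1271)
9^2 ≡ 9^2 = 81 ≡ 81 (mod 1271)
9^4 ≡ 81^2 = 6561 ≡ 206 (mod 1271)
9^8 ≡ 206^2 = 42436 ≡ 493 (mod 1271)
9^16 ≡ 493^2 = 243049 ≡ 288 (mod 1271)
9^32 ≡ 288^2 = 82944 ≡ 329 (mod 1271)
9^64 ≡ 329^2 = 108241 ≡ 206 (mod 1271)
9^128 ≡ 206^2 = 42436 ≡ 493 (mod 1271)
9^256 ≡ 493^2 = 243049 ≡ 288 (mod 1271)
9^512 ≡ 288^2 = 82944 ≡ 329 (mod 1271)
9^1024 ≡ 329^2 = 108241 ≡ 206 (mod 1271)
1270 = 1024 + 128 + 64 + 32 + 16 + 4 + 2 in binary powers of 2.
So 9^1270 ≡ 206 · 493 · 206 · 329 · 288 · 206 · 81 ≡ 532 (mod 1271).
Since 532 ≠ 1, base 9 is a Fermat witness: 1271 is composite.

532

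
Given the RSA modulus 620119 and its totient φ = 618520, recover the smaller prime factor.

659

φ(n) = (p−1)(q−1) = n − (p+q) + 1, so p + q = 620119 − 618520 + 1 = 1600.
p and q are the roots of t² − 1600t + 620119 = 0.
Discriminant: 1600² − 4·620119 = 2560000 − 2480476 = 79524; √79524 = 282.
q = (1600 − 282)/2 = 659, p = (1600 + 282)/2 = 941.
Check: 659 · 941 = 620119.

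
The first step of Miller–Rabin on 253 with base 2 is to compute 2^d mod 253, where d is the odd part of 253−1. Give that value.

118

253 − 1 = 252 = 2^2 · 63, so d = 63.
2^1 ≡ 2 (mod 253)
2^2 ≡ 2^2 = 4 ≡ 4 (mod 253)
2^4 ≡ 4^2 = 16 ≡ 16 (mod 253)
2^8 ≡ 16^2 = 256 ≡ 3 (mod 253)
2^16 ≡ 3^2 = 9 ≡ 9 (mod 253)
2^32 ≡ 9^2 = 81 ≡ 81 (mod 253)
63 = 32 + 16 + 8 + 4 + 2 + 1 in binary powers of 2.
So 2^63 ≡ 81 · 9 · 3 · 16 · 4 · 2 ≡ 118 (mod 253).
Squaring chain: 118 → 9; never reaches −1, so base 2 is a Miller–Rabin witness that 253 is composite.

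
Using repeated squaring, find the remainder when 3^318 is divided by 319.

5

3^1 ≡ 3 (mod 319)
3^2 ≡ 3^2 = 9 ≡ 9 (mod 319)
3^4 ≡ 9^2 = 81 ≡ 81 (mod 319)
3^8 ≡ 81^2 = 6561 ≡ 181 (mod 319)
3^16 ≡ 181^2 = 32761 ≡ 223 (mod 319)
3^32 ≡ 223^2 = 49729 ≡ 284 (mod 319)
3^64 ≡ 284^2 = 80656 ≡ 268 (mod 319)
3^128 ≡ 268^2 = 71824 ≡ 49 (mod 319)
3^256 ≡ 49^2 = 2401 ≡ 168 (mod 319)
318 = 256 + 32 + 16 + 8 + 4 + 2 in binary powers of 2.
So 3^318 ≡ 168 · 284 · 223 · 181 · 81 · 9 ≡ 5 (mod 319).
Since 5 ≠ 1, base 3 is a Fermat witness: 319 is composite.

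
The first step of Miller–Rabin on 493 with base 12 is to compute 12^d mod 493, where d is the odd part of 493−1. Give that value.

278

493 − 1 = 492 = 2^2 · 123, so d = 123.
12^1 ≡ 12 (mod 493)
12^2 ≡ 12^2 = 144 ≡ 144 (mod 493)
12^4 ≡ 144^2 = 20736 ≡ 30 (mod 493)
12^8 ≡ 30^2 = 900 ≡ 407 (mod 493)
12^16 ≡ 407^2 = 165649 ≡ 1 (mod 493)
12^32 ≡ 1^2 = 1 ≡ 1 (mod 493)
12^64 ≡ 1^2 = 1 ≡ 1 (mod 493)
123 = 64 + 32 + 16 + 8 + 2 + 1 in binary powers of 2.
So 12^123 ≡ 1 · 1 · 1 · 407 · 144 · 12 ≡ 278 (mod 493).
Squaring chain: 278 → 376; never reaches −1, so base 12 is a Miller–Rabin witness that 493 is composite.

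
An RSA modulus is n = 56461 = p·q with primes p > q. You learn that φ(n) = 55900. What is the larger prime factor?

431

φ(n) = (p−1)(q−1) = n − (p+q) + 1, so p + q = 56461 − 55900 + 1 = 562.
p and q are the roots of t² − 562t + 56461 = 0.
Discriminant: 562² − 4·56461 = 315844 − 225844 = 90000; √90000 = 300.
q = (562 − 300)/2 = 131, p = (562 + 300)/2 = 431.
Check: 131 · 431 = 56461.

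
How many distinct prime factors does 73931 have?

3

73931 = 11^2 · 611
611 = 13 · 47
73931 = 11^2 · 13 · 47, which has 3 distinct prime factors.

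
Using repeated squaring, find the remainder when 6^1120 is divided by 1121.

6^1 ≡ 6 (mod 1121)
6^2 ≡ 6^2 = 36 ≡ 36 (mod 1121)
6^4 ≡ 36^2 = 1296 ≡ 175 (mod 1121)
6^8 ≡ 175^2 = 30625 ≡ 358 (mod 1121)
6^16 ≡ 358^2 = 128164 ≡ 370 (mod 1121)
6^32 ≡ 370^2 = 136900 ≡ 138 (mod 1121)
6^64 ≡ 138^2 = 19044 ≡ 1108 (mod 1121)
6^128 ≡ 1108^2 = 1227664 ≡ 169 (mod 1121)
6^256 ≡ 169^2 = 28561 ≡ 536 (mod 1121)
6^512 ≡ 536^2 = 287296 ≡ 320 (mod 1121)
6^1024 ≡ 320^2 = 102400 ≡ 389 (mod 1121)
1120 = 1024 + 64 + 32 in binary powers of 2.
So 6^1120 ≡ 389 · 1108 · 138 ≡ 517 (mod 1121).
Since 517 ≠ 1, base 6 is a Fermat witness: 1121 is composite.

517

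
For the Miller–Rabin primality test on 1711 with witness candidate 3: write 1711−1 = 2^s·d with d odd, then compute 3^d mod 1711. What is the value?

1711 − 1 = 1710 = 2^1 · 855, so d = 855.
3^1 ≡ 3 (mod 1711)
3^2 ≡ 3^2 = 9 ≡ 9 (mod 1711)
3^4 ≡ 9^2 = 81 ≡ 81 (mod 1711)
3^8 ≡ 81^2 = 6561 ≡ 1428 (mod 1711)
3^16 ≡ 1428^2 = 2039184 ≡ 1383 (mod 1711)
3^32 ≡ 1383^2 = 1912689 ≡ 1502 (mod 1711)
3^64 ≡ 1502^2 = 2256004 ≡ 906 (mod 1711)
3^128 ≡ 906^2 = 820836 ≡ 1267 (mod 1711)
3^256 ≡ 1267^2 = 1605289 ≡ 371 (mod 1711)
3^512 ≡ 371^2 = 137641 ≡ 761 (mod 1711)
855 = 512 + 256 + 64 + 16 + 4 + 2 + 1 in binary powers of 2.
So 3^855 ≡ 761 · 371 · 906 · 1383 · 81 · 9 · 3 ≡ 606 (mod 1711).
Squaring chain: 606; never reaches −1, so base 3 is a Miller–Rabin witness that 1711 is composite.

606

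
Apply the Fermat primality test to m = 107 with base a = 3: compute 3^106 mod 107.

1

3^1 ≡ 3 (mod 107)
3^2 ≡ 3^2 = 9 ≡ 9 (mod 107)
3^4 ≡ 9^2 = 81 ≡ 81 (mod 107)
3^8 ≡ 81^2 = 6561 ≡ 34 (mod 107)
3^16 ≡ 34^2 = 1156 ≡ 86 (mod 107)
3^32 ≡ 86^2 = 7396 ≡ 13 (mod 107)
3^64 ≡ 13^2 = 169 ≡ 62 (mod 107)
106 = 64 + 32 + 8 + 2 in binary powers of 2.
So 3^106 ≡ 62 · 13 · 34 · 9 ≡ 1 (mod 107).
Since the result is 1, base 3 gives no evidence that 107 is composite.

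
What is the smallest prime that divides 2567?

17

2567 is odd.
Digit sum 20, not divisible by 3.
Ends in 7: not divisible by 5.
7: 2567 = 7·366 + 5
11: 2567 = 11·233 + 4
13: 2567 = 13·197 + 6
17: 2567 = 17·151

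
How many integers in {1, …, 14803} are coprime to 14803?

14560

Factor: 14803 = 113 · 131.
φ(14803) = (113−1) · (131−1) = 112 · 130 = 14560.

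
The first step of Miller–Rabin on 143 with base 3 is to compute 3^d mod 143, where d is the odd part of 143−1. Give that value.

113

143 − 1 = 142 = 2^1 · 71, so d = 71.
3^1 ≡ 3 (mod 143)
3^2 ≡ 3^2 = 9 ≡ 9 (mod 143)
3^4 ≡ 9^2 = 81 ≡ 81 (mod 143)
3^8 ≡ 81^2 = 6561 ≡ 126 (mod 143)
3^16 ≡ 126^2 = 15876 ≡ 3 (mod 143)
3^32 ≡ 3^2 = 9 ≡ 9 (mod 143)
3^64 ≡ 9^2 = 81 ≡ 81 (mod 143)
71 = 64 + 4 + 2 + 1 in binary powers of 2.
So 3^71 ≡ 81 · 81 · 9 · 3 ≡ 113 (mod 143).
Squaring chain: 113; never reaches −1, so base 3 is a Miller–Rabin witness that 143 is composite.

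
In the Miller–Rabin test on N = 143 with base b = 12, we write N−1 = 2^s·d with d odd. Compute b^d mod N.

12

143 − 1 = 142 = 2^1 · 71, so d = 71.
12^1 ≡ 12 (mod 143)
12^2 ≡ 12^2 = 144 ≡ 1 (mod 143)
12^4 ≡ 1^2 = 1 ≡ 1 (mod 143)
12^8 ≡ 1^2 = 1 ≡ 1 (mod 143)
12^16 ≡ 1^2 = 1 ≡ 1 (mod 143)
12^32 ≡ 1^2 = 1 ≡ 1 (mod 143)
12^64 ≡ 1^2 = 1 ≡ 1 (mod 143)
71 = 64 + 4 + 2 + 1 in binary powers of 2.
So 12^71 ≡ 1 · 1 · 1 · 12 ≡ 12 (mod 143).
Squaring chain: 12; never reaches −1, so base 12 is a Miller–Rabin witness that 143 is composite.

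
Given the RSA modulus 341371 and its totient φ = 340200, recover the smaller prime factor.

φ(n) = (p−1)(q−1) = n − (p+q) + 1, so p + q = 341371 − 340200 + 1 = 1172.
p and q are the roots of t² − 1172t + 341371 = 0.
Discriminant: 1172² − 4·341371 = 1373584 − 1365484 = 8100; √8100 = 90.
q = (1172 − 90)/2 = 541, p = (1172 + 90)/2 = 631.
Check: 541 · 631 = 341371.

541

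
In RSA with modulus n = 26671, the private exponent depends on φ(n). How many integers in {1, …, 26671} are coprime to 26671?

26344

Factor: 26671 = 149 · 179.
φ(26671) = (149−1) · (179−1) = 148 · 178 = 26344.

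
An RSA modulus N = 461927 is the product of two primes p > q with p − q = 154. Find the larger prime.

761

Since p = q + 154, we have 461927 = q(q + 154), so q² + 154q − 461927 = 0.
Discriminant: 154² + 4·461927 = 23716 + 1847708 = 1871424; √1871424 = 1368.
q = (−154 + 1368)/2 = 607, and p = q + 154 = 761.
Check: 607 · 761 = 461927.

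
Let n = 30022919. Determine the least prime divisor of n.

61

30022919 is odd.
Digit sum 26, not divisible by 3.
Ends in 9: not divisible by 5.
7: 30022919 = 7·4288988 + 3
11: 30022919 = 11·2729356 + 3
13: 30022919 = 13·2309455 + 4
17: 30022919 = 17·1766054 + 1
19: 30022919 = 19·1580153 + 12
23: 30022919 = 23·1305344 + 7
29: 30022919 = 29·1035273 + 2
31: 30022919 = 31·968481 + 8
37: 30022919 = 37·811430 + 9
41: 30022919 = 41·732266 + 13
43: 30022919 = 43·698207 + 18
47: 30022919 = 47·638785 + 24
53: 30022919 = 53·566470 + 9
59: 30022919 = 59·508863 + 2
61: 30022919 = 61·492179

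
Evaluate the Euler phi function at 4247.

4080

Factor: 4247 = 31 · 137.
φ(4247) = (31−1) · (137−1) = 30 · 136 = 4080.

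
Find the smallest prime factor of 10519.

10519 is odd.
Digit sum 16, not divisible by 3.
Ends in 9: not divisible by 5.
7: 10519 = 7·1502 + 5
11: 10519 = 11·956 + 3
13: 10519 = 13·809 + 2
17: 10519 = 17·618 + 13
19: 10519 = 19·553 + 12
23: 10519 = 23·457 + 8
29: 10519 = 29·362 + 21
31: 10519 = 31·339 + 10
37: 10519 = 37·284 + 11
41: 10519 = 41·256 + 23
43: 10519 = 43·244 + 27
47: 10519 = 47·223 + 38
53: 10519 = 53·198 + 25
59: 10519 = 59·178 + 17
61: 10519 = 61·172 + 27
67: 10519 = 67·157

67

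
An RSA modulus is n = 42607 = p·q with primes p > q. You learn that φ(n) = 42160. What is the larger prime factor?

311

φ(n) = (p−1)(q−1) = n − (p+q) + 1, so p + q = 42607 − 42160 + 1 = 448.
p and q are the roots of t² − 448t + 42607 = 0.
Discriminant: 448² − 4·42607 = 200704 − 170428 = 30276; √30276 = 174.
q = (448 − 174)/2 = 137, p = (448 + 174)/2 = 311.
Check: 137 · 311 = 42607.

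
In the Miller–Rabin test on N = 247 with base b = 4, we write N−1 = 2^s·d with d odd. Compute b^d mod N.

247 − 1 = 246 = 2^1 · 123, so d = 123.
4^1 ≡ 4 (mod 247)
4^2 ≡ 4^2 = 16 ≡ 16 (mod 247)
4^4 ≡ 16^2 = 256 ≡ 9 (mod 247)
4^8 ≡ 9^2 = 81 ≡ 81 (mod 247)
4^16 ≡ 81^2 = 6561 ≡ 139 (mod 247)
4^32 ≡ 139^2 = 19321 ≡ 55 (mod 247)
4^64 ≡ 55^2 = 3025 ≡ 61 (mod 247)
123 = 64 + 32 + 16 + 8 + 2 + 1 in binary powers of 2.
So 4^123 ≡ 61 · 55 · 139 · 81 · 16 · 4 ≡ 220 (mod 247).
Squaring chain: 220; never reaches −1, so base 4 is a Miller–Rabin witness that 247 is composite.

220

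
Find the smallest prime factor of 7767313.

61

7767313 is odd.
Digit sum 34, not divisible by 3.
Ends in 3: not divisible by 5.
7: 7767313 = 7·1109616 + 1
11: 7767313 = 11·706119 + 4
13: 7767313 = 13·597485 + 8
17: 7767313 = 17·456900 + 13
19: 7767313 = 19·408805 + 18
23: 7767313 = 23·337709 + 6
29: 7767313 = 29·267838 + 11
31: 7767313 = 31·250558 + 15
37: 7767313 = 37·209927 + 14
41: 7767313 = 41·189446 + 27
43: 7767313 = 43·180635 + 8
47: 7767313 = 47·165261 + 46
53: 7767313 = 53·146553 + 4
59: 7767313 = 59·131649 + 22
61: 7767313 = 61·127333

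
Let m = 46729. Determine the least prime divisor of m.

83

46729 is odd.
Digit sum 28, not divisible by 3.
Ends in 9: not divisible by 5.
7: 46729 = 7·6675 + 4
11: 46729 = 11·4248 + 1
13: 46729 = 13·3594 + 7
17: 46729 = 17·2748 + 13
19: 46729 = 19·2459 + 8
23: 46729 = 23·2031 + 16
29: 46729 = 29·1611 + 10
31: 46729 = 31·1507 + 12
37: 46729 = 37·1262 + 35
41: 46729 = 41·1139 + 30
43: 46729 = 43·1086 + 31
47: 46729 = 47·994 + 11
53: 46729 = 53·881 + 36
59: 46729 = 59·792 + 1
61: 46729 = 61·766 + 3
67: 46729 = 67·697 + 30
71: 46729 = 71·658 + 11
73: 46729 = 73·640 + 9
79: 46729 = 79·591 + 40
83: 46729 = 83·563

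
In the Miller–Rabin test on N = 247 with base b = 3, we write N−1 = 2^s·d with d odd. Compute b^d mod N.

247 − 1 = 246 = 2^1 · 123, so d = 123.
3^1 ≡ 3 (mod 247)
3^2 ≡ 3^2 = 9 ≡ 9 (mod 247)
3^4 ≡ 9^2 = 81 ≡ 81 (mod 247)
3^8 ≡ 81^2 = 6561 ≡ 139 (mod 247)
3^16 ≡ 139^2 = 19321 ≡ 55 (mod 247)
3^32 ≡ 55^2 = 3025 ≡ 61 (mod 247)
3^64 ≡ 61^2 = 3721 ≡ 16 (mod 247)
123 = 64 + 32 + 16 + 8 + 2 + 1 in binary powers of 2.
So 3^123 ≡ 16 · 61 · 55 · 139 · 9 · 3 ≡ 183 (mod 247).
Squaring chain: 183; never reaches −1, so base 3 is a Miller–Rabin witness that 247 is composite.

183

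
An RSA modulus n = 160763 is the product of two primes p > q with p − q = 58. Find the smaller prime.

Since p = q + 58, we have 160763 = q(q + 58), so q² + 58q − 160763 = 0.
Discriminant: 58² + 4·160763 = 3364 + 643052 = 646416; √646416 = 804.
q = (−58 + 804)/2 = 373, and p = q + 58 = 431.
Check: 373 · 431 = 160763.

373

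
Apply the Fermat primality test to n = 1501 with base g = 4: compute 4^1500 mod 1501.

1037

4^1 ≡ 4 (mod 1501)
4^2 ≡ 4^2 = 16 ≡ 16 (mod 1501)
4^4 ≡ 16^2 = 256 ≡ 256 (mod 1501)
4^8 ≡ 256^2 = 65536 ≡ 993 (mod 1501)
4^16 ≡ 993^2 = 986049 ≡ 1393 (mod 1501)
4^32 ≡ 1393^2 = 1940449 ≡ 1157 (mod 1501)
4^64 ≡ 1157^2 = 1338649 ≡ 1258 (mod 1501)
4^128 ≡ 1258^2 = 1582564 ≡ 510 (mod 1501)
4^256 ≡ 510^2 = 260100 ≡ 427 (mod 1501)
4^512 ≡ 427^2 = 182329 ≡ 708 (mod 1501)
4^1024 ≡ 708^2 = 501264 ≡ 1431 (mod 1501)
1500 = 1024 + 256 + 128 + 64 + 16 + 8 + 4 in binary powers of 2.
So 4^1500 ≡ 1431 · 427 · 510 · 1258 · 1393 · 993 · 256 ≡ 1037 (mod 1501).
Since 1037 ≠ 1, base 4 is a Fermat witness: 1501 is composite.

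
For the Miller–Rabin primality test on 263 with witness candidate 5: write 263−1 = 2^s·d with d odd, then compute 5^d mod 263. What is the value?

263 − 1 = 262 = 2^1 · 131, so d = 131.
5^1 ≡ 5 (mod 263)
5^2 ≡ 5^2 = 25 ≡ 25 (mod 263)
5^4 ≡ 25^2 = 625 ≡ 99 (mod 263)
5^8 ≡ 99^2 = 9801 ≡ 70 (mod 263)
5^16 ≡ 70^2 = 4900 ≡ 166 (mod 263)
5^32 ≡ 166^2 = 27556 ≡ 204 (mod 263)
5^64 ≡ 204^2 = 41616 ≡ 62 (mod 263)
5^128 ≡ 62^2 = 3844 ≡ 162 (mod 263)
131 = 128 + 2 + 1 in binary powers of 2.
So 5^131 ≡ 162 · 25 · 5 ≡ 262 (mod 263).
Since 5^d ≡ 262 (mod 263), base 5 does not prove 263 composite.

262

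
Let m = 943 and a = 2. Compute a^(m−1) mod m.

496

2^1 ≡ 2 (mod 943)
2^2 ≡ 2^2 = 4 ≡ 4 (mod 943)
2^4 ≡ 4^2 = 16 ≡ 16 (mod 943)
2^8 ≡ 16^2 = 256 ≡ 256 (mod 943)
2^16 ≡ 256^2 = 65536 ≡ 469 (mod 943)
2^32 ≡ 469^2 = 219961 ≡ 242 (mod 943)
2^64 ≡ 242^2 = 58564 ≡ 98 (mod 943)
2^128 ≡ 98^2 = 9604 ≡ 174 (mod 943)
2^256 ≡ 174^2 = 30276 ≡ 100 (mod 943)
2^512 ≡ 100^2 = 10000 ≡ 570 (mod 943)
942 = 512 + 256 + 128 + 32 + 8 + 4 + 2 in binary powers of 2.
So 2^942 ≡ 570 · 100 · 174 · 242 · 256 · 16 · 4 ≡ 496 (mod 943).
Since 496 ≠ 1, base 2 is a Fermat witness: 943 is composite.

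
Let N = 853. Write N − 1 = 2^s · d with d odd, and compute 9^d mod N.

853 − 1 = 852 = 2^2 · 213, so d = 213.
9^1 ≡ 9 (mod 853)
9^2 ≡ 9^2 = 81 ≡ 81 (mod 853)
9^4 ≡ 81^2 = 6561 ≡ 590 (mod 853)
9^8 ≡ 590^2 = 348100 ≡ 76 (mod 853)
9^16 ≡ 76^2 = 5776 ≡ 658 (mod 853)
9^32 ≡ 658^2 = 432964 ≡ 493 (mod 853)
9^64 ≡ 493^2 = 243049 ≡ 797 (mod 853)
9^128 ≡ 797^2 = 635209 ≡ 577 (mod 853)
213 = 128 + 64 + 16 + 4 + 1 in binary powers of 2.
So 9^213 ≡ 577 · 797 · 658 · 590 · 9 ≡ 1 (mod 853).
Since 9^d ≡ 1 (mod 853), base 9 does not prove 853 composite.

1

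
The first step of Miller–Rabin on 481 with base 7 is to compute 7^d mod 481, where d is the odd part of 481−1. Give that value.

174

481 − 1 = 480 = 2^5 · 15, so d = 15.
7^1 ≡ 7 (mod 481)
7^2 ≡ 7^2 = 49 ≡ 49 (mod 481)
7^4 ≡ 49^2 = 2401 ≡ 477 (mod 481)
7^8 ≡ 477^2 = 227529 ≡ 16 (mod 481)
15 = 8 + 4 + 2 + 1 in binary powers of 2.
So 7^15 ≡ 16 · 477 · 49 · 7 ≡ 174 (mod 481).
Squaring chain: 174 → 454 → 248 → 417 → 248; never reaches −1, so base 7 is a Miller–Rabin witness that 481 is composite.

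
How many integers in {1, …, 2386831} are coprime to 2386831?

2330112

Factor: 2386831 = 83 · 149 · 193.
φ(2386831) = (83−1) · (149−1) · (193−1) = 82 · 148 · 192 = 2330112.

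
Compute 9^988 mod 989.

439

9^1 ≡ 9 (mod 989)
9^2 ≡ 9^2 = 81 ≡ 81 (mod 989)
9^4 ≡ 81^2 = 6561 ≡ 627 (mod 989)
9^8 ≡ 627^2 = 393129 ≡ 496 (mod 989)
9^16 ≡ 496^2 = 246016 ≡ 744 (mod 989)
9^32 ≡ 744^2 = 553536 ≡ 685 (mod 989)
9^64 ≡ 685^2 = 469225 ≡ 439 (mod 989)
9^128 ≡ 439^2 = 192721 ≡ 855 (mod 989)
9^256 ≡ 855^2 = 731025 ≡ 154 (mod 989)
9^512 ≡ 154^2 = 23716 ≡ 969 (mod 989)
988 = 512 + 256 + 128 + 64 + 16 + 8 + 4 in binary powers of 2.
So 9^988 ≡ 969 · 154 · 855 · 439 · 744 · 496 · 627 ≡ 439 (mod 989).
Since 439 ≠ 1, base 9 is a Fermat witness: 989 is composite.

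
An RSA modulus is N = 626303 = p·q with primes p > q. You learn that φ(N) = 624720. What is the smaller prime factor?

761

φ(n) = (p−1)(q−1) = n − (p+q) + 1, so p + q = 626303 − 624720 + 1 = 1584.
p and q are the roots of t² − 1584t + 626303 = 0.
Discriminant: 1584² − 4·626303 = 2509056 − 2505212 = 3844; √3844 = 62.
q = (1584 − 62)/2 = 761, p = (1584 + 62)/2 = 823.
Check: 761 · 823 = 626303.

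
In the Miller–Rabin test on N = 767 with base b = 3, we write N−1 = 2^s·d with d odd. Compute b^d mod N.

139

767 − 1 = 766 = 2^1 · 383, so d = 383.
3^1 ≡ 3 (mod 767)
3^2 ≡ 3^2 = 9 ≡ 9 (mod 767)
3^4 ≡ 9^2 = 81 ≡ 81 (mod 767)
3^8 ≡ 81^2 = 6561 ≡ 425 (mod 767)
3^16 ≡ 425^2 = 180625 ≡ 380 (mod 767)
3^32 ≡ 380^2 = 144400 ≡ 204 (mod 767)
3^64 ≡ 204^2 = 41616 ≡ 198 (mod 767)
3^128 ≡ 198^2 = 39204 ≡ 87 (mod 767)
3^256 ≡ 87^2 = 7569 ≡ 666 (mod 767)
383 = 256 + 64 + 32 + 16 + 8 + 4 + 2 + 1 in binary powers of 2.
So 3^383 ≡ 666 · 198 · 204 · 380 · 425 · 81 · 9 · 3 ≡ 139 (mod 767).
Squaring chain: 139; never reaches −1, so base 3 is a Miller–Rabin witness that 767 is composite.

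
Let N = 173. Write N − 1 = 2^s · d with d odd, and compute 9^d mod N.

173 − 1 = 172 = 2^2 · 43, so d = 43.
9^1 ≡ 9 (mod 173)
9^2 ≡ 9^2 = 81 ≡ 81 (mod 173)
9^4 ≡ 81^2 = 6561 ≡ 160 (mod 173)
9^8 ≡ 160^2 = 25600 ≡ 169 (mod 173)
9^16 ≡ 169^2 = 28561 ≡ 16 (mod 173)
9^32 ≡ 16^2 = 256 ≡ 83 (mod 173)
43 = 32 + 8 + 2 + 1 in binary powers of 2.
So 9^43 ≡ 83 · 169 · 81 · 9 ≡ 172 (mod 173).
Since 9^d ≡ 172 (mod 173), base 9 does not prove 173 composite.

172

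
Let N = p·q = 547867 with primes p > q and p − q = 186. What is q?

Since p = q + 186, we have 547867 = q(q + 186), so q² + 186q − 547867 = 0.
Discriminant: 186² + 4·547867 = 34596 + 2191468 = 2226064; √2226064 = 1492.
q = (−186 + 1492)/2 = 653, and p = q + 186 = 839.
Check: 653 · 839 = 547867.

653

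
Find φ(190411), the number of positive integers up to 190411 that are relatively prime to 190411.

Factor: 190411 = 13 · 97 · 151.
φ(190411) = (13−1) · (97−1) · (151−1) = 12 · 96 · 150 = 172800.

172800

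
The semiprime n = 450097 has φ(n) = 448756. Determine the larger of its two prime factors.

φ(n) = (p−1)(q−1) = n − (p+q) + 1, so p + q = 450097 − 448756 + 1 = 1342.
p and q are the roots of t² − 1342t + 450097 = 0.
Discriminant: 1342² − 4·450097 = 1800964 − 1800388 = 576; √576 = 24.
q = (1342 − 24)/2 = 659, p = (1342 + 24)/2 = 683.
Check: 659 · 683 = 450097.

683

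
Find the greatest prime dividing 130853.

97

130853 = 19 · 6887
6887 = 71 · 97
97 is prime.
So 130853 = 19 · 71 · 97; the largest prime factor is 97.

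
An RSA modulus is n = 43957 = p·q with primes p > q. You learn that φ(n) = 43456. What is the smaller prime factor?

φ(n) = (p−1)(q−1) = n − (p+q) + 1, so p + q = 43957 − 43456 + 1 = 502.
p and q are the roots of t² − 502t + 43957 = 0.
Discriminant: 502² − 4·43957 = 252004 − 175828 = 76176; √76176 = 276.
q = (502 − 276)/2 = 113, p = (502 + 276)/2 = 389.
Check: 113 · 389 = 43957.

113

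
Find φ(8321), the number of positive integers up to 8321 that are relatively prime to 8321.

8112

Factor: 8321 = 53 · 157.
φ(8321) = (53−1) · (157−1) = 52 · 156 = 8112.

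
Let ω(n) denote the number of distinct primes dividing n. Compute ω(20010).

5

20010 = 2 · 10005
10005 = 3 · 3335
3335 = 5 · 667
667 = 23 · 29
20010 = 2 · 3 · 5 · 23 · 29, which has 5 distinct prime factors.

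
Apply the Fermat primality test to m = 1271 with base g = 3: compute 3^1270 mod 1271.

3^1 ≡ 3 (mod 1271)
3^2 ≡ 3^2 = 9 ≡ 9 (mod 1271)
3^4 ≡ 9^2 = 81 ≡ 81 (mod 1271)
3^8 ≡ 81^2 = 6561 ≡ 206 (mod 1271)
3^16 ≡ 206^2 = 42436 ≡ 493 (mod 1271)
3^32 ≡ 493^2 = 243049 ≡ 288 (mod 1271)
3^64 ≡ 288^2 = 82944 ≡ 329 (mod 1271)
3^128 ≡ 329^2 = 108241 ≡ 206 (mod 1271)
3^256 ≡ 206^2 = 42436 ≡ 493 (mod 1271)
3^512 ≡ 493^2 = 243049 ≡ 288 (mod 1271)
3^1024 ≡ 288^2 = 82944 ≡ 329 (mod 1271)
1270 = 1024 + 128 + 64 + 32 + 16 + 4 + 2 in binary powers of 2.
So 3^1270 ≡ 329 · 206 · 329 · 288 · 493 · 81 · 9 ≡ 893 (mod 1271).
Since 893 ≠ 1, base 3 is a Fermat witness: 1271 is composite.

893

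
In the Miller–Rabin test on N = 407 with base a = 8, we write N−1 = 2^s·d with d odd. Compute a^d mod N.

407 − 1 = 406 = 2^1 · 203, so d = 203.
8^1 ≡ 8 (mod 407)
8^2 ≡ 8^2 = 64 ≡ 64 (mod 407)
8^4 ≡ 64^2 = 4096 ≡ 26 (mod 407)
8^8 ≡ 26^2 = 676 ≡ 269 (mod 407)
8^16 ≡ 269^2 = 72361 ≡ 322 (mod 407)
8^32 ≡ 322^2 = 103684 ≡ 306 (mod 407)
8^64 ≡ 306^2 = 93636 ≡ 26 (mod 407)
8^128 ≡ 26^2 = 676 ≡ 269 (mod 407)
203 = 128 + 64 + 8 + 2 + 1 in binary powers of 2.
So 8^203 ≡ 269 · 26 · 269 · 64 · 8 ≡ 347 (mod 407).
Squaring chain: 347; never reaches −1, so base 8 is a Miller–Rabin witness that 407 is composite.

347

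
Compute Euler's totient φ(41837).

37312

Factor: 41837 = 17 · 23 · 107.
φ(41837) = (17−1) · (23−1) · (107−1) = 16 · 22 · 106 = 37312.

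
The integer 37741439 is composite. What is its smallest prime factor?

97

37741439 is odd.
Digit sum 38, not divisible by 3.
Ends in 9: not divisible by 5.
7: 37741439 = 7·5391634 + 1
11: 37741439 = 11·3431039 + 10
13: 37741439 = 13·2903187 + 8
17: 37741439 = 17·2220084 + 11
19: 37741439 = 19·1986391 + 10
23: 37741439 = 23·1640932 + 3
29: 37741439 = 29·1301428 + 27
31: 37741439 = 31·1217465 + 24
37: 37741439 = 37·1020038 + 33
41: 37741439 = 41·920522 + 37
43: 37741439 = 43·877707 + 38
47: 37741439 = 47·803009 + 16
53: 37741439 = 53·712102 + 33
59: 37741439 = 59·639685 + 24
61: 37741439 = 61·618712 + 7
67: 37741439 = 67·563305 + 4
71: 37741439 = 71·531569 + 40
73: 37741439 = 73·517006 + 1
79: 37741439 = 79·477739 + 58
83: 37741439 = 83·454716 + 11
89: 37741439 = 89·424061 + 10
97: 37741439 = 97·389087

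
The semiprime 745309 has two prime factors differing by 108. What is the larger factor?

919

Since p = q + 108, we have 745309 = q(q + 108), so q² + 108q − 745309 = 0.
Discriminant: 108² + 4·745309 = 11664 + 2981236 = 2992900; √2992900 = 1730.
q = (−108 + 1730)/2 = 811, and p = q + 108 = 919.
Check: 811 · 919 = 745309.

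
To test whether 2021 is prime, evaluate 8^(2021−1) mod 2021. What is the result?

1860

8^1 ≡ 8 (mod 2021)
8^2 ≡ 8^2 = 64 ≡ 64 (mod 2021)
8^4 ≡ 64^2 = 4096 ≡ 54 (mod 2021)
8^8 ≡ 54^2 = 2916 ≡ 895 (mod 2021)
8^16 ≡ 895^2 = 801025 ≡ 709 (mod 2021)
8^32 ≡ 709^2 = 502681 ≡ 1473 (mod 2021)
8^64 ≡ 1473^2 = 2169729 ≡ 1196 (mod 2021)
8^128 ≡ 1196^2 = 1430416 ≡ 1569 (mod 2021)
8^256 ≡ 1569^2 = 2461761 ≡ 183 (mod 2021)
8^512 ≡ 183^2 = 33489 ≡ 1153 (mod 2021)
8^1024 ≡ 1153^2 = 1329409 ≡ 1612 (mod 2021)
2020 = 1024 + 512 + 256 + 128 + 64 + 32 + 4 in binary powers of 2.
So 8^2020 ≡ 1612 · 1153 · 183 · 1569 · 1196 · 1473 · 54 ≡ 1860 (mod 2021).
Since 1860 ≠ 1, base 8 is a Fermat witness: 2021 is composite.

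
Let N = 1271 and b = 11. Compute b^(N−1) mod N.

811

11^1 ≡ 11 (mod 1271)
11^2 ≡ 11^2 = 121 ≡ 121 (mod 1271)
11^4 ≡ 121^2 = 14641 ≡ 660 (mod 1271)
11^8 ≡ 660^2 = 435600 ≡ 918 (mod 1271)
11^16 ≡ 918^2 = 842724 ≡ 51 (mod 1271)
11^32 ≡ 51^2 = 2601 ≡ 59 (mod 1271)
11^64 ≡ 59^2 = 3481 ≡ 939 (mod 1271)
11^128 ≡ 939^2 = 881721 ≡ 918 (mod 1271)
11^256 ≡ 918^2 = 842724 ≡ 51 (mod 1271)
11^512 ≡ 51^2 = 2601 ≡ 59 (mod 1271)
11^1024 ≡ 59^2 = 3481 ≡ 939 (mod 1271)
1270 = 1024 + 128 + 64 + 32 + 16 + 4 + 2 in binary powers of 2.
So 11^1270 ≡ 939 · 918 · 939 · 59 · 51 · 660 · 121 ≡ 811 (mod 1271).
Since 811 ≠ 1, base 11 is a Fermat witness: 1271 is composite.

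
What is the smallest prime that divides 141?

141 is odd.
Digit sum 6, divisible by 3.

3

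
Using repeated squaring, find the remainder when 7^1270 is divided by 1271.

7^1 ≡ 7 (mod 1271)
7^2 ≡ 7^2 = 49 ≡ 49 (mod 1271)
7^4 ≡ 49^2 = 2401 ≡ 1130 (mod 1271)
7^8 ≡ 1130^2 = 1276900 ≡ 816 (mod 1271)
7^16 ≡ 816^2 = 665856 ≡ 1123 (mod 1271)
7^32 ≡ 1123^2 = 1261129 ≡ 297 (mod 1271)
7^64 ≡ 297^2 = 88209 ≡ 510 (mod 1271)
7^128 ≡ 510^2 = 260100 ≡ 816 (mod 1271)
7^256 ≡ 816^2 = 665856 ≡ 1123 (mod 1271)
7^512 ≡ 1123^2 = 1261129 ≡ 297 (mod 1271)
7^1024 ≡ 297^2 = 88209 ≡ 510 (mod 1271)
1270 = 1024 + 128 + 64 + 32 + 16 + 4 + 2 in binary powers of 2.
So 7^1270 ≡ 510 · 816 · 510 · 297 · 1123 · 1130 · 49 ≡ 893 (mod 1271).
Since 893 ≠ 1, base 7 is a Fermat witness: 1271 is composite.

893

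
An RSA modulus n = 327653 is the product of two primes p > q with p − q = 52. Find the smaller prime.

547

Since p = q + 52, we have 327653 = q(q + 52), so q² + 52q − 327653 = 0.
Discriminant: 52² + 4·327653 = 2704 + 1310612 = 1313316; √1313316 = 1146.
q = (−52 + 1146)/2 = 547, and p = q + 52 = 599.
Check: 547 · 599 = 327653.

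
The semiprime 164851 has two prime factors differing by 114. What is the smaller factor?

Since p = q + 114, we have 164851 = q(q + 114), so q² + 114q − 164851 = 0.
Discriminant: 114² + 4·164851 = 12996 + 659404 = 672400; √672400 = 820.
q = (−114 + 820)/2 = 353, and p = q + 114 = 467.
Check: 353 · 467 = 164851.

353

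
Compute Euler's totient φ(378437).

Factor: 378437 = 17 · 113 · 197.
φ(378437) = (17−1) · (113−1) · (197−1) = 16 · 112 · 196 = 351232.

351232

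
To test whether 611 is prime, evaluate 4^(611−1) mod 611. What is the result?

425

4^1 ≡ 4 (mod 611)
4^2 ≡ 4^2 = 16 ≡ 16 (mod 611)
4^4 ≡ 16^2 = 256 ≡ 256 (mod 611)
4^8 ≡ 256^2 = 65536 ≡ 159 (mod 611)
4^16 ≡ 159^2 = 25281 ≡ 230 (mod 611)
4^32 ≡ 230^2 = 52900 ≡ 354 (mod 611)
4^64 ≡ 354^2 = 125316 ≡ 61 (mod 611)
4^128 ≡ 61^2 = 3721 ≡ 55 (mod 611)
4^256 ≡ 55^2 = 3025 ≡ 581 (mod 611)
4^512 ≡ 581^2 = 337561 ≡ 289 (mod 611)
610 = 512 + 64 + 32 + 2 in binary powers of 2.
So 4^610 ≡ 289 · 61 · 354 · 16 ≡ 425 (mod 611).
Since 425 ≠ 1, base 4 is a Fermat witness: 611 is composite.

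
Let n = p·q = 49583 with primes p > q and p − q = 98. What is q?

Since p = q + 98, we have 49583 = q(q + 98), so q² + 98q − 49583 = 0.
Discriminant: 98² + 4·49583 = 9604 + 198332 = 207936; √207936 = 456.
q = (−98 + 456)/2 = 179, and p = q + 98 = 277.
Check: 179 · 277 = 49583.

179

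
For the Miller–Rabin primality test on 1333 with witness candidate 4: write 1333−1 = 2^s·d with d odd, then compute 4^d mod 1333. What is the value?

901

1333 − 1 = 1332 = 2^2 · 333, so d = 333.
4^1 ≡ 4 (mod 1333)
4^2 ≡ 4^2 = 16 ≡ 16 (mod 1333)
4^4 ≡ 16^2 = 256 ≡ 256 (mod 1333)
4^8 ≡ 256^2 = 65536 ≡ 219 (mod 1333)
4^16 ≡ 219^2 = 47961 ≡ 1306 (mod 1333)
4^32 ≡ 1306^2 = 1705636 ≡ 729 (mod 1333)
4^64 ≡ 729^2 = 531441 ≡ 907 (mod 1333)
4^128 ≡ 907^2 = 822649 ≡ 188 (mod 1333)
4^256 ≡ 188^2 = 35344 ≡ 686 (mod 1333)
333 = 256 + 64 + 8 + 4 + 1 in binary powers of 2.
So 4^333 ≡ 686 · 907 · 219 · 256 · 4 ≡ 901 (mod 1333).
Squaring chain: 901 → 4; never reaches −1, so base 4 is a Miller–Rabin witness that 1333 is composite.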